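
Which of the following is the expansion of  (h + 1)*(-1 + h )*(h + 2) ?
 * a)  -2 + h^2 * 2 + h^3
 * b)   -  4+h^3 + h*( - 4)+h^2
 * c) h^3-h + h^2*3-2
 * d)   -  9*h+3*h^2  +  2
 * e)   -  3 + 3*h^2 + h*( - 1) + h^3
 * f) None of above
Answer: f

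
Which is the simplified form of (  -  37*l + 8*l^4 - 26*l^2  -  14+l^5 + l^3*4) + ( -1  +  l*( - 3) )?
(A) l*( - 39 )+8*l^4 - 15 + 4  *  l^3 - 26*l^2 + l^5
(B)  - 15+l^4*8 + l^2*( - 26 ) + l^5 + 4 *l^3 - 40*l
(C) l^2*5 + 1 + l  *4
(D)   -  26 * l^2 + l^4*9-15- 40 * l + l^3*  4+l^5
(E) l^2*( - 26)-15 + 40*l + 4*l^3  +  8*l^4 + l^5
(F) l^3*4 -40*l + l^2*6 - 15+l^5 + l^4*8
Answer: B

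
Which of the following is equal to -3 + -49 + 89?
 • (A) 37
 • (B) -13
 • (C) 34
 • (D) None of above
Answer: A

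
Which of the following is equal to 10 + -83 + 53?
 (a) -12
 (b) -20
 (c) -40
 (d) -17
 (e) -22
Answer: b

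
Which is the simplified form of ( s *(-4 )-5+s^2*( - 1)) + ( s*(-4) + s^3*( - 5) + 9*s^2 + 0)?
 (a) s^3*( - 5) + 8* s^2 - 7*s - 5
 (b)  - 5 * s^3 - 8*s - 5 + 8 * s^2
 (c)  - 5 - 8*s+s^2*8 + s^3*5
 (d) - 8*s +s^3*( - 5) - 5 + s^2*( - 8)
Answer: b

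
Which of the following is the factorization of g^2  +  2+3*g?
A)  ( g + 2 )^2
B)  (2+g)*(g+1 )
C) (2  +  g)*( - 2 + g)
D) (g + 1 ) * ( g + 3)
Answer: B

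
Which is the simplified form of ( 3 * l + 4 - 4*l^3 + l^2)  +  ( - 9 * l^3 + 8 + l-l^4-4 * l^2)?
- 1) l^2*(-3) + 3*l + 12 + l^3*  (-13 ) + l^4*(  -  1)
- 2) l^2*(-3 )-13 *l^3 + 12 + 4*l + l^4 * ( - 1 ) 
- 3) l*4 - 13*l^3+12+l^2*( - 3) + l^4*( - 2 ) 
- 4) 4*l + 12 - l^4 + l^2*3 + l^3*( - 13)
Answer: 2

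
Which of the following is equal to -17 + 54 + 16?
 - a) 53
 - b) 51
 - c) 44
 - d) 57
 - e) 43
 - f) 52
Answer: a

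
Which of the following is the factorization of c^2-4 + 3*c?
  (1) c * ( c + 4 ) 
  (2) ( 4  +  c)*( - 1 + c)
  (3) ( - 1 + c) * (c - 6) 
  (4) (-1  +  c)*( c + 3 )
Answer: 2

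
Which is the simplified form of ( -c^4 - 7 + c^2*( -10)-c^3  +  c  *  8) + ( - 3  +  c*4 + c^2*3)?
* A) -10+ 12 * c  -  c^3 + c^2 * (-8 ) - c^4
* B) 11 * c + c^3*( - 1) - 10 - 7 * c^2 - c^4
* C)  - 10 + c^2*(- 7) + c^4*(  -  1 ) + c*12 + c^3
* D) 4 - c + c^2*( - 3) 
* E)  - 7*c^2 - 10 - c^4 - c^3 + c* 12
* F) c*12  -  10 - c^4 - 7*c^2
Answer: E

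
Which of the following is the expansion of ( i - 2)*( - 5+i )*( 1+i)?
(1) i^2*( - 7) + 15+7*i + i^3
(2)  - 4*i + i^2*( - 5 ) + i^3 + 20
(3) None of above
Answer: 3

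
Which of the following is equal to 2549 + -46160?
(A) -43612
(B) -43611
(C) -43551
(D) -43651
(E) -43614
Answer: B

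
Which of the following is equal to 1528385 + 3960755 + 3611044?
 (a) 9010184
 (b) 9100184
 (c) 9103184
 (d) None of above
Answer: b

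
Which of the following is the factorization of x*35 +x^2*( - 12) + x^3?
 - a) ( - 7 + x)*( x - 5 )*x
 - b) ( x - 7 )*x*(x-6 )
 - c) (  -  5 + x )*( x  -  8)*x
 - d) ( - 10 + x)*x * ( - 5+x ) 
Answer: a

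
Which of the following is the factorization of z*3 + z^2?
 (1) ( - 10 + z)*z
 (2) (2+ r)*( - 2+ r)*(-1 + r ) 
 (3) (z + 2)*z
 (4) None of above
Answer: 4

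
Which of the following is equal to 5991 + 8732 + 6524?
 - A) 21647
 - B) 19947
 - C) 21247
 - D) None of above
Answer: C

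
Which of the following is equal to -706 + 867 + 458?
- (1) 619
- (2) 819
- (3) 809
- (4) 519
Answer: 1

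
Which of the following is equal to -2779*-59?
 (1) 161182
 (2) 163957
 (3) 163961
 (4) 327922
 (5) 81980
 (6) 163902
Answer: 3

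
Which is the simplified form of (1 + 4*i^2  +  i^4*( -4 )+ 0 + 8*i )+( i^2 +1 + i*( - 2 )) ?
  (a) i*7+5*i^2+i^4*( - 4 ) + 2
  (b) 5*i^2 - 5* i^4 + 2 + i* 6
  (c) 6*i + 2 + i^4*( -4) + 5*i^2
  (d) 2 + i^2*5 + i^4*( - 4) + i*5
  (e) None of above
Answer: c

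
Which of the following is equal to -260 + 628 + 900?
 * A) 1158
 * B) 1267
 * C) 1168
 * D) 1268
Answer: D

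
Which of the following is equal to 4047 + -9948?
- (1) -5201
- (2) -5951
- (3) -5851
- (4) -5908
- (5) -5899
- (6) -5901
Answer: 6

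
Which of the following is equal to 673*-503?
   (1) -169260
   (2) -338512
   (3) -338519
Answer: 3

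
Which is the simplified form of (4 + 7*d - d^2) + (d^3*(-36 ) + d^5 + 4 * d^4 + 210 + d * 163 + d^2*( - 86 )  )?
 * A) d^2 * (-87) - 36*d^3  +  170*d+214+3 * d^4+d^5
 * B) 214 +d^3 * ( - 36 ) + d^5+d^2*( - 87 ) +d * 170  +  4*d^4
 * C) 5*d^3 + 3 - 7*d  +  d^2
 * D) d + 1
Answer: B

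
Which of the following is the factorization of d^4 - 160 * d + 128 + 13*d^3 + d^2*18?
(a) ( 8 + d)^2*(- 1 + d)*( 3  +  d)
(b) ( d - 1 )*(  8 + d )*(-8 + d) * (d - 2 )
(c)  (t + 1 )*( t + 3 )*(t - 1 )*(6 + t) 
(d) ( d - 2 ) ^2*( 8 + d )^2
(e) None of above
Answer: e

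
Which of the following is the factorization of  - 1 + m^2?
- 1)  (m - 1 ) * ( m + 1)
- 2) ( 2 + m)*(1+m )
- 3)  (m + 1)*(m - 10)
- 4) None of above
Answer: 1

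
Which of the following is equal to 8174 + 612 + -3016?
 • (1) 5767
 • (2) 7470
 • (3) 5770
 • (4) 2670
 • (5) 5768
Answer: 3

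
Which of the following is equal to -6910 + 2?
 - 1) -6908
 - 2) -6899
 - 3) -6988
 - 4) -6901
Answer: 1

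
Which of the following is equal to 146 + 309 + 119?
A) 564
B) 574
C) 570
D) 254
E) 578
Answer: B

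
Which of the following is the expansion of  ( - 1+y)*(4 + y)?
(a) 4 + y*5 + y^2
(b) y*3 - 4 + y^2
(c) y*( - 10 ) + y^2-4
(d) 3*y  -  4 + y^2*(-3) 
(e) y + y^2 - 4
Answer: b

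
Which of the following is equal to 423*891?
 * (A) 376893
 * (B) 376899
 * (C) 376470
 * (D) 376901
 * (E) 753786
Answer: A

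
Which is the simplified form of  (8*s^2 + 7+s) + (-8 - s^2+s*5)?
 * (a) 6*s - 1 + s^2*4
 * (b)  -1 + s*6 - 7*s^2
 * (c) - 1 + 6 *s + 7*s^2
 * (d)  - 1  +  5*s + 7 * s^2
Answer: c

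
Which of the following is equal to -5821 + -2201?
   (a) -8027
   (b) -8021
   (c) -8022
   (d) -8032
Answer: c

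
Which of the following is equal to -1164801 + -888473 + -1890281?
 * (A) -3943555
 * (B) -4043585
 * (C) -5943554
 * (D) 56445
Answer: A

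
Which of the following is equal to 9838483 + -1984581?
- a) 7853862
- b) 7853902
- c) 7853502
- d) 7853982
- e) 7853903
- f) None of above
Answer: b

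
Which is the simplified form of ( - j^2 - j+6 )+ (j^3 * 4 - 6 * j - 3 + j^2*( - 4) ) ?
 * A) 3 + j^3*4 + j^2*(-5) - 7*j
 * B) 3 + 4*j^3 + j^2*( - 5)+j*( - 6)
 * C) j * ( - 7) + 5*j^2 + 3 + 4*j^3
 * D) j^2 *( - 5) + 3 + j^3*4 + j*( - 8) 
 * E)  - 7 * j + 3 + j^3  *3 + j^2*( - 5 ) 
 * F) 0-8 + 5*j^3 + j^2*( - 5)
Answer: A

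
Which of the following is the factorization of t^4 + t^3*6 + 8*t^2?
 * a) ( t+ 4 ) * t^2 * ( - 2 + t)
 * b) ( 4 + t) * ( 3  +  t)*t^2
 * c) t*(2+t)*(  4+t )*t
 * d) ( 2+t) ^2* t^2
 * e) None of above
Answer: c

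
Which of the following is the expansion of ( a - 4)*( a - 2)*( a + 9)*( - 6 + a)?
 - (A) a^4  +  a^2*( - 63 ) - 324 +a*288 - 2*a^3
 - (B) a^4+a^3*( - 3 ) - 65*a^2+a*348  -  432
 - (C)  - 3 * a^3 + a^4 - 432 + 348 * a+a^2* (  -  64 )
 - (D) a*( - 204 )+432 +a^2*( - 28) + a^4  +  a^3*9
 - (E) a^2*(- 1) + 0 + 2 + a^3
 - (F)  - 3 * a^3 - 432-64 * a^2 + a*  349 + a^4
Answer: C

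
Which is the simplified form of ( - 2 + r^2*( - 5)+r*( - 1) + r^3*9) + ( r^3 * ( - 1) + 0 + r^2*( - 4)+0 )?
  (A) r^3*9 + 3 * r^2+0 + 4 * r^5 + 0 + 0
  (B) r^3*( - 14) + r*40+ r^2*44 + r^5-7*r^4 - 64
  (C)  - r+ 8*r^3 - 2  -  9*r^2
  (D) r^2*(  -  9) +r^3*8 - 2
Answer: C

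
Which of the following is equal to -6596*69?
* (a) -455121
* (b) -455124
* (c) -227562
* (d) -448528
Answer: b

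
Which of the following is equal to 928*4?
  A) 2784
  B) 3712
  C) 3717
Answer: B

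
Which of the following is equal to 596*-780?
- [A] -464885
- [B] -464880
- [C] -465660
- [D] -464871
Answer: B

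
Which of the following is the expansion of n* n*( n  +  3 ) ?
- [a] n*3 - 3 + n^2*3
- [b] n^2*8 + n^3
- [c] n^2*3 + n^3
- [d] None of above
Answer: c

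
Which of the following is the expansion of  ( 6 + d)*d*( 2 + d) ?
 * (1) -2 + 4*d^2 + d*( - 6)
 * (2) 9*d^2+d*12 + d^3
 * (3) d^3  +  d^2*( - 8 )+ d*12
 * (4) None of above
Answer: 4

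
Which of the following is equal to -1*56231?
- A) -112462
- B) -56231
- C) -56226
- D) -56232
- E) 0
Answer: B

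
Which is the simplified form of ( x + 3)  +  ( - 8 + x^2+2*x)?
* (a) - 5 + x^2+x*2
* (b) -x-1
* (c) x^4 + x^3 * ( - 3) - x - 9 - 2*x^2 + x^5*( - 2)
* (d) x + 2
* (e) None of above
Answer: e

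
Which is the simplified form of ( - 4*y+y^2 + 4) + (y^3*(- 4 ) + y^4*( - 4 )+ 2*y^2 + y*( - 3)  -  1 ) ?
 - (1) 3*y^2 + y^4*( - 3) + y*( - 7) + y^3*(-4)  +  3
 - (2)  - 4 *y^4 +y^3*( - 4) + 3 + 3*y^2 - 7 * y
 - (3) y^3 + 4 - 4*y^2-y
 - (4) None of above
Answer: 2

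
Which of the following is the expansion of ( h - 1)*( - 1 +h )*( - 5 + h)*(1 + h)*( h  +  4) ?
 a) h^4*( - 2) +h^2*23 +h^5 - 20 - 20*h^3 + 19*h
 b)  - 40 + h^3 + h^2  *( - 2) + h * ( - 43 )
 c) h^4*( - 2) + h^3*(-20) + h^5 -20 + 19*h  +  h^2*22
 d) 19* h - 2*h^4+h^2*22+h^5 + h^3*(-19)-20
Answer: c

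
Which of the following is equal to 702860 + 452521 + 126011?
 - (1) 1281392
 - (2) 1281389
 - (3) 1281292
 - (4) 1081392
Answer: 1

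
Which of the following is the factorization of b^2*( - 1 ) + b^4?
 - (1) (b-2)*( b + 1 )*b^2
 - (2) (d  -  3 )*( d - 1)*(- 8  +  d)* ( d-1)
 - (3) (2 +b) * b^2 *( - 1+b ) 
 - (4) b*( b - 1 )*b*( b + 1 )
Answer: 4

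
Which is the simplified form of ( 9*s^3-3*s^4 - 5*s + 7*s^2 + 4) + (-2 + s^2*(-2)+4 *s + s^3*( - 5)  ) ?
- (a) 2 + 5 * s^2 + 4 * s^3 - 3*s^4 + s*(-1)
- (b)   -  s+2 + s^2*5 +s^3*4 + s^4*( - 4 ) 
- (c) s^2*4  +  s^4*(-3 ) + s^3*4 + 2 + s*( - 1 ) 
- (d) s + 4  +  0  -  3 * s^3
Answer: a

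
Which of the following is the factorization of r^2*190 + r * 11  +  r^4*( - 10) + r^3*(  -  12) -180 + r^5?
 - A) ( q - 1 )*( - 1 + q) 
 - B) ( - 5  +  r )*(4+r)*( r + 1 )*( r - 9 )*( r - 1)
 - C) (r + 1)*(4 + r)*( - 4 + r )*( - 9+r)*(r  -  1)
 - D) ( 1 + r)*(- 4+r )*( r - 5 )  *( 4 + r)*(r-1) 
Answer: B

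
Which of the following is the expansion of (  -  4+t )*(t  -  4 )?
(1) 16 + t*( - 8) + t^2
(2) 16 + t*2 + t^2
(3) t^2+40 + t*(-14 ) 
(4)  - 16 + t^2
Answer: 1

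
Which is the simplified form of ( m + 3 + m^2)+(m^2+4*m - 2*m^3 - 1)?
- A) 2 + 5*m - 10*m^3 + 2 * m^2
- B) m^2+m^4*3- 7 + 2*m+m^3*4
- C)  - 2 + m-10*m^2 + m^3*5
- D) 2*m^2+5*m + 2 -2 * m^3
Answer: D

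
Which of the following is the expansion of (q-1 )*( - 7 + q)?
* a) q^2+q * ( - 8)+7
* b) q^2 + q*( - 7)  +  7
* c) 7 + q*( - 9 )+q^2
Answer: a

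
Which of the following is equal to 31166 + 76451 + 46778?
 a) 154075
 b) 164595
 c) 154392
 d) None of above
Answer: d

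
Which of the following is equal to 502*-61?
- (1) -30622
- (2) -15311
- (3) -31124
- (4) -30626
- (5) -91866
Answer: 1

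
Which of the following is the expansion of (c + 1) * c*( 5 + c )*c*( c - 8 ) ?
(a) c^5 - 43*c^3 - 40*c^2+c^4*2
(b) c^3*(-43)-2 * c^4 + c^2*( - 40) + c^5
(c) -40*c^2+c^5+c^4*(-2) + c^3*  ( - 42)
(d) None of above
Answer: b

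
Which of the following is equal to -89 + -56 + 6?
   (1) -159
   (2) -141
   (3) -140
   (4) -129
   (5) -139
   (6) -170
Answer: 5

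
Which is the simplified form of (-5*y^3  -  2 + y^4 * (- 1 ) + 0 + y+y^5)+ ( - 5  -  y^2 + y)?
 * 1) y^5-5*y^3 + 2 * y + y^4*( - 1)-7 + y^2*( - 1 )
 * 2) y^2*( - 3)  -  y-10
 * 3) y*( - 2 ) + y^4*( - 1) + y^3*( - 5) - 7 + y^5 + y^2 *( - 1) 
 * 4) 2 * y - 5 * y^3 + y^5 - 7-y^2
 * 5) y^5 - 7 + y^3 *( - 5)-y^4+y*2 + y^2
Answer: 1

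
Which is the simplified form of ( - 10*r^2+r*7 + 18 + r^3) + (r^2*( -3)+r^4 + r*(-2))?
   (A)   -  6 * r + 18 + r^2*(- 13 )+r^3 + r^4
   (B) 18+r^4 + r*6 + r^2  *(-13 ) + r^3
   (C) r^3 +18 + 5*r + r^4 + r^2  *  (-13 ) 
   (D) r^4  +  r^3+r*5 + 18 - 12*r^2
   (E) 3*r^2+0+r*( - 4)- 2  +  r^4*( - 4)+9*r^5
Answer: C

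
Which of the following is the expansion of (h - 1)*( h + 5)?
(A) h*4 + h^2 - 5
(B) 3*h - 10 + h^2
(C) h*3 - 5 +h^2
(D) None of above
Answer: A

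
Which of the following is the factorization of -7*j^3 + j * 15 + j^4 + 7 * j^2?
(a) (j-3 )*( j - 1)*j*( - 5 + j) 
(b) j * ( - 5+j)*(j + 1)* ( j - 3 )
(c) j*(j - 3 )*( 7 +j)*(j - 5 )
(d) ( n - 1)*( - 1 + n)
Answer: b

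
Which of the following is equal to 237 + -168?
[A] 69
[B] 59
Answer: A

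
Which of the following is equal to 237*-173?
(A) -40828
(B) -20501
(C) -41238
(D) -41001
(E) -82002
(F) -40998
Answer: D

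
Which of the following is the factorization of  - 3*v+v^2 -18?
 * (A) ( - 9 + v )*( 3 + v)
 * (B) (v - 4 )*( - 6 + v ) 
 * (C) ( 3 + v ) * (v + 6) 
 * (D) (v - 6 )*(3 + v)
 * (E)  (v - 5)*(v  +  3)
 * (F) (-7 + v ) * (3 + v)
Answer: D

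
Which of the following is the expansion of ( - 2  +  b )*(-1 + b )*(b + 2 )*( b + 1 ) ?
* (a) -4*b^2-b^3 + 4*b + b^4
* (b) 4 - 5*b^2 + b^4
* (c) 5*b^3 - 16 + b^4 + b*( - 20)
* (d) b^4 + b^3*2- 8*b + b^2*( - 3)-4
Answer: b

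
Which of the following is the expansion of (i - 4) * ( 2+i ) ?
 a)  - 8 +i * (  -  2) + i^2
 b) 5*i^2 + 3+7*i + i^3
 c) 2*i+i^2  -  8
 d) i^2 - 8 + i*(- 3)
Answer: a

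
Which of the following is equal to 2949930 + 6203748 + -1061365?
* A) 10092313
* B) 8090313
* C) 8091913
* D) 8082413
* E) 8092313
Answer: E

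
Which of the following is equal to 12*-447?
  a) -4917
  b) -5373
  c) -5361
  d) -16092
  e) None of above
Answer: e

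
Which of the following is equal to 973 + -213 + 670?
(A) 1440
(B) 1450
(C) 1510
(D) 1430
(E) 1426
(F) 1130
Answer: D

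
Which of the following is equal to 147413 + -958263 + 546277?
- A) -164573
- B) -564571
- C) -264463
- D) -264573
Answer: D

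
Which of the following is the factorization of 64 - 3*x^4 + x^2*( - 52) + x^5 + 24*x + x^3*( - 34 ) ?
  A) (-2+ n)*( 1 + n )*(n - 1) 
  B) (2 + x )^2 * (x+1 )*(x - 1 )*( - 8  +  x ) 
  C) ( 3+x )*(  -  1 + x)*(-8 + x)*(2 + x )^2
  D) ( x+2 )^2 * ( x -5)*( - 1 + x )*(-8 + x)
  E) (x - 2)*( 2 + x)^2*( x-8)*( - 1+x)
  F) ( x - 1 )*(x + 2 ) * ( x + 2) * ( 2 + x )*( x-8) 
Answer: F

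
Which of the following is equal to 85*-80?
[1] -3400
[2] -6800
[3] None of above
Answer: 2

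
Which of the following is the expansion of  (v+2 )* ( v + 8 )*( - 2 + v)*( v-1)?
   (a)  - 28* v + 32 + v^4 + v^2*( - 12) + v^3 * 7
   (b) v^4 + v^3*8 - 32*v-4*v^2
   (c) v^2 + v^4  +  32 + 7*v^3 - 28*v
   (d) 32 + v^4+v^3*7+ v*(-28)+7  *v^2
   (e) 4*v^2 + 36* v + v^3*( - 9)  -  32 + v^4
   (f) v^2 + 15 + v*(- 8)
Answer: a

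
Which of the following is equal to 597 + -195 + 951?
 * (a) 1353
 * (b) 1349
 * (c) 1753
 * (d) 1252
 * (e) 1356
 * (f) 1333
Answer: a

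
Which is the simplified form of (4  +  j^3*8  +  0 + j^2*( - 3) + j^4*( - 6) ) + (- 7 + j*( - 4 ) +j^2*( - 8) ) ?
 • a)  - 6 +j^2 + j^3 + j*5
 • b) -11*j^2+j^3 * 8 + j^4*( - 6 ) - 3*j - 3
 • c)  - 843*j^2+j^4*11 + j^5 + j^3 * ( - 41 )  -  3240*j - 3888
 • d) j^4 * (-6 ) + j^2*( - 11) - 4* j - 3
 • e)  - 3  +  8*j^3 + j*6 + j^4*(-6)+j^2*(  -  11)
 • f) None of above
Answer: f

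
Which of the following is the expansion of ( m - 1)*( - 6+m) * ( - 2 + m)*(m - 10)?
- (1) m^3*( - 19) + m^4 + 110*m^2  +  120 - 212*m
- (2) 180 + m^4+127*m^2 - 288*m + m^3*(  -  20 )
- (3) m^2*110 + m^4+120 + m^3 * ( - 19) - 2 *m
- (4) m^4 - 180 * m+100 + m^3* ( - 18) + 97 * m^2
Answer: 1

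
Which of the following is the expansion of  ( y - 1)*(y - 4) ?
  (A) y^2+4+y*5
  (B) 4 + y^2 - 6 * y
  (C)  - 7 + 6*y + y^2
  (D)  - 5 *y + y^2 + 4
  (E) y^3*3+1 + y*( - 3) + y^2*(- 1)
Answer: D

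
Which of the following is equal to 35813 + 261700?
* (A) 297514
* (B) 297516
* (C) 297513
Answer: C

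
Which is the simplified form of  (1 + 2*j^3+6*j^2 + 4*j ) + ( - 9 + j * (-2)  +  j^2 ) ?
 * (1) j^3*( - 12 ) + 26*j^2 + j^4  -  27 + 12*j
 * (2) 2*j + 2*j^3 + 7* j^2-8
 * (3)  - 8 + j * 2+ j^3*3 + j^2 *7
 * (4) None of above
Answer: 2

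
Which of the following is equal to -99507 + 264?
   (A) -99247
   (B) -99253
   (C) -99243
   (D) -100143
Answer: C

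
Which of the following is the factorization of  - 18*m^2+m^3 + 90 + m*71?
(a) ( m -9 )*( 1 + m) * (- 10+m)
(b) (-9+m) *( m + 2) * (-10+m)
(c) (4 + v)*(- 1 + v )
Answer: a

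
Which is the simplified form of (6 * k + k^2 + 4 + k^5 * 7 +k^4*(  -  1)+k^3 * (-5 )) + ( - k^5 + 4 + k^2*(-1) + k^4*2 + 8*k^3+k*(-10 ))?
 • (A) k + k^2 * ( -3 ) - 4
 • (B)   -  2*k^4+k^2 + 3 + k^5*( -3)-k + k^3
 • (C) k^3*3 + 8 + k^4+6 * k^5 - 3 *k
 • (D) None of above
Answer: D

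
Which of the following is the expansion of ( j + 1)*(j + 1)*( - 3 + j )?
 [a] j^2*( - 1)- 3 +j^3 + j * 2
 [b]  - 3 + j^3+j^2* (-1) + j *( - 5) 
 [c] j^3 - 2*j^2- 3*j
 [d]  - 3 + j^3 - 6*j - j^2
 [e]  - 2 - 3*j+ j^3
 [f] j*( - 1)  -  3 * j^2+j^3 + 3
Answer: b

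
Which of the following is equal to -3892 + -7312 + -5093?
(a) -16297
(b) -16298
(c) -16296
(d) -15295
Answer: a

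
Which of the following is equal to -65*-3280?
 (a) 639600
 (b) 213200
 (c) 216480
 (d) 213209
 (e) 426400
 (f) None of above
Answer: b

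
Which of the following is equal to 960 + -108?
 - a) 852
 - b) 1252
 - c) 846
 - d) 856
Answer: a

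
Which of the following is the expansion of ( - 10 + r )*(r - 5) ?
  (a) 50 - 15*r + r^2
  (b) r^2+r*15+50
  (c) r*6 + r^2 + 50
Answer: a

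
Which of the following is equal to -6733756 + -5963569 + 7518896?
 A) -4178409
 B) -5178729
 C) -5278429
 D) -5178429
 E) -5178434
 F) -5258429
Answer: D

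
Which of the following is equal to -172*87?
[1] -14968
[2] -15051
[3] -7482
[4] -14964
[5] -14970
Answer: 4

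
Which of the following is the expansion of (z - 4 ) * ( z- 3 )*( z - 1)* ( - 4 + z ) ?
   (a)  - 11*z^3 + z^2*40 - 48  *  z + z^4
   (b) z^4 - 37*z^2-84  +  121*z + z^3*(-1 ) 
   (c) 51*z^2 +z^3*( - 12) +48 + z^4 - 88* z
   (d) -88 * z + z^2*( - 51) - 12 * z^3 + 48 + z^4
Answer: c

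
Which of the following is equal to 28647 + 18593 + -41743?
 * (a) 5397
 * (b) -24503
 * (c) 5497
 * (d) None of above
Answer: c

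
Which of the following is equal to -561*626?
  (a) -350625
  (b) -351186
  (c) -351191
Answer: b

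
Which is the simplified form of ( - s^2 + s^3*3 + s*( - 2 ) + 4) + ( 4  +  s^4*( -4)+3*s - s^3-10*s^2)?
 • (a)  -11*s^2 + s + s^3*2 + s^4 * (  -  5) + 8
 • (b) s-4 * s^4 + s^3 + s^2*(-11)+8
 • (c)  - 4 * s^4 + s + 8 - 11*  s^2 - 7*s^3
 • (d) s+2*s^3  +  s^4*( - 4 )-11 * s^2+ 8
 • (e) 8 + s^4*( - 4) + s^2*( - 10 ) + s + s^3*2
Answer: d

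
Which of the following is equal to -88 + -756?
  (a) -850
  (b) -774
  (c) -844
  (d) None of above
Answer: c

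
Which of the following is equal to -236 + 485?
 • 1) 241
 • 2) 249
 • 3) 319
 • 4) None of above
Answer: 2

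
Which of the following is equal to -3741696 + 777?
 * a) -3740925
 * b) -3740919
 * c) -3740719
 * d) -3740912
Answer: b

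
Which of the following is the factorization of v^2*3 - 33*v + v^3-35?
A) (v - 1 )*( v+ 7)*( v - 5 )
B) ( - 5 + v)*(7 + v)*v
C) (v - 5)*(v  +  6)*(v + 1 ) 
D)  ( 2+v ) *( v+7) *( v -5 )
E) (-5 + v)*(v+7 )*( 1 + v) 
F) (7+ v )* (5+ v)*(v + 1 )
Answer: E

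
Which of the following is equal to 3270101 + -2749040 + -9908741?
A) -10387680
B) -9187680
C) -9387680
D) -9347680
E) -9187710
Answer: C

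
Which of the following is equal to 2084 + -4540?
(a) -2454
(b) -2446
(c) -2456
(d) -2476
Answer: c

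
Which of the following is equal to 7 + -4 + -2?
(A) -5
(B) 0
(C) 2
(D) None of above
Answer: D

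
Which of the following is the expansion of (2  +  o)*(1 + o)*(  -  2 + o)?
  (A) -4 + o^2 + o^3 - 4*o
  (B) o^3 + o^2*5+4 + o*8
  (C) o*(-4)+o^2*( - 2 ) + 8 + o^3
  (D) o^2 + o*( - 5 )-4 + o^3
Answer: A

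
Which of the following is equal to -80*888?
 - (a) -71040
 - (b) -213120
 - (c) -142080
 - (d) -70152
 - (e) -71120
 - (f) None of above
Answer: a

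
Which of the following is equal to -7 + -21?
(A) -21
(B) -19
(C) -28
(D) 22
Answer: C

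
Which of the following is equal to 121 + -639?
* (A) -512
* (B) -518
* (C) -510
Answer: B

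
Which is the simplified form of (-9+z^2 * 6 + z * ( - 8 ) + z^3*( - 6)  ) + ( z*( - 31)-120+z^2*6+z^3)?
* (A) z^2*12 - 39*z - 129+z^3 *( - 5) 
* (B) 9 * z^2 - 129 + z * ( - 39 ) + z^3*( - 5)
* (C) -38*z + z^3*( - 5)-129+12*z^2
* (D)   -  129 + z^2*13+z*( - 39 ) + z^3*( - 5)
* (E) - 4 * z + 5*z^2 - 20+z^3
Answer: A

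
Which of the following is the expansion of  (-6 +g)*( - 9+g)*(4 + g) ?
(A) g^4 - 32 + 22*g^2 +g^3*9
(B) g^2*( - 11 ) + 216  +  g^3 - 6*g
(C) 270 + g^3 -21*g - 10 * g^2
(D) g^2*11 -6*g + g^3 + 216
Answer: B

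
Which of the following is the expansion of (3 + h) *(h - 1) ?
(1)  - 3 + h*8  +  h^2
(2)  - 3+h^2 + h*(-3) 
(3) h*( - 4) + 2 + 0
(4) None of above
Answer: 4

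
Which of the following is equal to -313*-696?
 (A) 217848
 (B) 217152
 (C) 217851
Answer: A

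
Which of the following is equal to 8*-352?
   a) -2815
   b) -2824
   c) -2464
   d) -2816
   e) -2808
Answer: d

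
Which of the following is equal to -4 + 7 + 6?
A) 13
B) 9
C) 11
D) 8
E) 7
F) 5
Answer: B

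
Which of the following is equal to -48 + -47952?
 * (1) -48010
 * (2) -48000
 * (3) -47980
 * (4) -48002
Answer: 2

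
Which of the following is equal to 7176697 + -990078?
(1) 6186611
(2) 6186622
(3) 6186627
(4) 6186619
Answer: 4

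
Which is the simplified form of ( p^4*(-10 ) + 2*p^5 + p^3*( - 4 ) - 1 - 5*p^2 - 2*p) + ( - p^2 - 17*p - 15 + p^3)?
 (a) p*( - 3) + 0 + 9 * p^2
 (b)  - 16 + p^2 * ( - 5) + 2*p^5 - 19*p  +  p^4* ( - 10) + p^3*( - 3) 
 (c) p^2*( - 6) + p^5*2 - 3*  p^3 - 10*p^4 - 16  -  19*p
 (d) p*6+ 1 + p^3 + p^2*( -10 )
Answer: c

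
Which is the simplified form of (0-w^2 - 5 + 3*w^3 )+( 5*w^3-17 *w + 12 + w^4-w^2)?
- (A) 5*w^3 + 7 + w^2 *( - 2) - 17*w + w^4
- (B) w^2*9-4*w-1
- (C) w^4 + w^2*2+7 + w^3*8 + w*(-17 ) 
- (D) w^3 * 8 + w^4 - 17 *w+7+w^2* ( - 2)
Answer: D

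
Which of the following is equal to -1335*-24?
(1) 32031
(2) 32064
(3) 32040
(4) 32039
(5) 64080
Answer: 3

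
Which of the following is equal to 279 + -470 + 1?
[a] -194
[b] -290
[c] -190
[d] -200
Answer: c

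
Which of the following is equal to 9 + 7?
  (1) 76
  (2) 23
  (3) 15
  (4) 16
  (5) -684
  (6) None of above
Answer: 4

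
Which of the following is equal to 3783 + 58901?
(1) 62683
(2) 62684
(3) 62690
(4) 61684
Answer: 2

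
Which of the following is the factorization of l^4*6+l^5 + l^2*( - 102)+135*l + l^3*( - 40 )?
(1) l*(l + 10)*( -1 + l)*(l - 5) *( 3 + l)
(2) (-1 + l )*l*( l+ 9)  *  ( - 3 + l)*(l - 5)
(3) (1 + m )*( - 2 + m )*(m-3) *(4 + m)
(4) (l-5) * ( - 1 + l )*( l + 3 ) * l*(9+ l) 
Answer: 4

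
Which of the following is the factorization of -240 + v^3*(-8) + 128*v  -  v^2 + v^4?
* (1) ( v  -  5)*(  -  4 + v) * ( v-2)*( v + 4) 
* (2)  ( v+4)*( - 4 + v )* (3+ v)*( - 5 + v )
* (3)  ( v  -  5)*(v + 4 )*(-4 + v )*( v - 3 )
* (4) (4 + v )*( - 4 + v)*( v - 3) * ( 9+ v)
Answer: 3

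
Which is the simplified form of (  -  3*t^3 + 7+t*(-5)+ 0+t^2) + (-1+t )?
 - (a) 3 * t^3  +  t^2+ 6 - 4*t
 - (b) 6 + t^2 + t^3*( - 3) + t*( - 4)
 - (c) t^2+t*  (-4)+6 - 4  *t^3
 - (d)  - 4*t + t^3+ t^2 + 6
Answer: b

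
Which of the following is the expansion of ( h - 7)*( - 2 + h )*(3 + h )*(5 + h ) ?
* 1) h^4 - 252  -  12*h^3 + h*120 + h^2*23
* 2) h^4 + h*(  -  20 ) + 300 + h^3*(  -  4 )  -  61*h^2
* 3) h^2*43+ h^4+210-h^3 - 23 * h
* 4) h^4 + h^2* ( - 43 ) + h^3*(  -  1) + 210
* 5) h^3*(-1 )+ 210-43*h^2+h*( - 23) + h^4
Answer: 5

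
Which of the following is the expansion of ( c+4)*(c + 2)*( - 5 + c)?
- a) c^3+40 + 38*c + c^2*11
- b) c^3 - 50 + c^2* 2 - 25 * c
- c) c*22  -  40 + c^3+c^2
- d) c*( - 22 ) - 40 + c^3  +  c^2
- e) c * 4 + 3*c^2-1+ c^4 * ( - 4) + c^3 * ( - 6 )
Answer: d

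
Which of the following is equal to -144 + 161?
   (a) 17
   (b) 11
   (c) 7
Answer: a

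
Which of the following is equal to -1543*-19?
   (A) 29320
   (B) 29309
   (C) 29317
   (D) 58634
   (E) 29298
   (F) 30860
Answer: C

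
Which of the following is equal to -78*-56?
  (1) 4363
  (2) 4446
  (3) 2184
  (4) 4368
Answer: 4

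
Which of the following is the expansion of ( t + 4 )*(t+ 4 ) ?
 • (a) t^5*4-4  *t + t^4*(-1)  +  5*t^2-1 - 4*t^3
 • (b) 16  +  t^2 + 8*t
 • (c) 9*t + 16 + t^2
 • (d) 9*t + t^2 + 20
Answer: b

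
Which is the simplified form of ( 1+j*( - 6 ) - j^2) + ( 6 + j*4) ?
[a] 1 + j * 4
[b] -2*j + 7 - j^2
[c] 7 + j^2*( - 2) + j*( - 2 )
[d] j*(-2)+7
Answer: b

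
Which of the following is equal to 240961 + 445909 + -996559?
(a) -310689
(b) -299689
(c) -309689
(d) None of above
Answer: c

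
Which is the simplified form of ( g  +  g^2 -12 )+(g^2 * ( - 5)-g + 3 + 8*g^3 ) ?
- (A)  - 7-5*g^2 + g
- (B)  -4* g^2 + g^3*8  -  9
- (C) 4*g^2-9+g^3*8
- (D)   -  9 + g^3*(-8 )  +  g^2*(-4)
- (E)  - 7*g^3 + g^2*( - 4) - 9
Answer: B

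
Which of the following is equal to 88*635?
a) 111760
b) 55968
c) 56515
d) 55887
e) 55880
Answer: e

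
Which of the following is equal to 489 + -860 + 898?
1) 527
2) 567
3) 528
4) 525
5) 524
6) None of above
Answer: 1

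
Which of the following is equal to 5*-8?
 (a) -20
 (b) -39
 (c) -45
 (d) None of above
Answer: d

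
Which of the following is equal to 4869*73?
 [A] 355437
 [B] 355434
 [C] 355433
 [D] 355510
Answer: A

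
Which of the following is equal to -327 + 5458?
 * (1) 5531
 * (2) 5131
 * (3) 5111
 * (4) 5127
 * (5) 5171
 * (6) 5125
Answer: 2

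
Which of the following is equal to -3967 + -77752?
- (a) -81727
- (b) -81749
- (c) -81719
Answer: c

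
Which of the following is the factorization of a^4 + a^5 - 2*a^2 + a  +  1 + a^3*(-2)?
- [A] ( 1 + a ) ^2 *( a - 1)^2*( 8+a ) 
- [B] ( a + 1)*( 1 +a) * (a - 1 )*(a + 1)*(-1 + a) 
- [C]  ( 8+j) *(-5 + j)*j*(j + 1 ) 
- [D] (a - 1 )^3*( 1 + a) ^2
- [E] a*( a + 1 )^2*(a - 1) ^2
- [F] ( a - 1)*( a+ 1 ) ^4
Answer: B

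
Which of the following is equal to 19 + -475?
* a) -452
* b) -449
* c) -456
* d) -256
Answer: c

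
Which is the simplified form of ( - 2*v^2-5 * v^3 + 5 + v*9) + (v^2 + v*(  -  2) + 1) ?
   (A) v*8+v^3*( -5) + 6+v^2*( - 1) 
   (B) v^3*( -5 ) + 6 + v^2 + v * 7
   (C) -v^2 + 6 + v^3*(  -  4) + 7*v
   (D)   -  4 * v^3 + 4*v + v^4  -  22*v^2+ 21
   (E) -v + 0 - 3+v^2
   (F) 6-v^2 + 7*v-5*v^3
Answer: F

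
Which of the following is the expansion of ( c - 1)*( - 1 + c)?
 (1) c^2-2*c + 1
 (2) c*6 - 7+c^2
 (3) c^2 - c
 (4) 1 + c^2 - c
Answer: 1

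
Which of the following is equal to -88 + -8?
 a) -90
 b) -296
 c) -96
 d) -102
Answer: c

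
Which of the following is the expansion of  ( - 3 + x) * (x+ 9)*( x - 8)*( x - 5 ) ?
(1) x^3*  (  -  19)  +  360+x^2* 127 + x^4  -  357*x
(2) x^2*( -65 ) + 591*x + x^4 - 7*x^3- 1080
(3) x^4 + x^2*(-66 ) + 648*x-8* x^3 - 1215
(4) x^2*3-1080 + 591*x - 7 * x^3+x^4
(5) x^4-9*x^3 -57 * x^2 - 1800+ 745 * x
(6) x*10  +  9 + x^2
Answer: 2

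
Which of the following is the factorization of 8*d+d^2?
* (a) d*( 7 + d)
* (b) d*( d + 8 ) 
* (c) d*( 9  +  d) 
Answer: b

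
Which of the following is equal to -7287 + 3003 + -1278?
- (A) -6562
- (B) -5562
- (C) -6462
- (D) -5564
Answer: B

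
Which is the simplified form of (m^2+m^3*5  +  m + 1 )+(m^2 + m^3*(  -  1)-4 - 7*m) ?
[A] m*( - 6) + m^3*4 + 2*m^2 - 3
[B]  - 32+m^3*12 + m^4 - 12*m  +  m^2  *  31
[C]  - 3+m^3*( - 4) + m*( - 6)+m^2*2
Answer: A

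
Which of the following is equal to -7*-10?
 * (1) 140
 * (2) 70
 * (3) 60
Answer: 2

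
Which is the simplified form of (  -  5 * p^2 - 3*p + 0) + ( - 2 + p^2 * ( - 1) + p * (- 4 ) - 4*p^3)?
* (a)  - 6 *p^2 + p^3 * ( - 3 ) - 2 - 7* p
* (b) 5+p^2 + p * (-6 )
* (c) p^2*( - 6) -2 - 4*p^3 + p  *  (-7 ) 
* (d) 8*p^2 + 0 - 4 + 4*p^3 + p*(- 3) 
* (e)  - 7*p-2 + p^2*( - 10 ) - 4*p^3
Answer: c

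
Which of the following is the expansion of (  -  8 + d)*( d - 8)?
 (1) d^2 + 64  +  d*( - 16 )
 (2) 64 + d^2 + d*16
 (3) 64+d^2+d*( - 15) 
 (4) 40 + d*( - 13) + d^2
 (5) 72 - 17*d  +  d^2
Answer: 1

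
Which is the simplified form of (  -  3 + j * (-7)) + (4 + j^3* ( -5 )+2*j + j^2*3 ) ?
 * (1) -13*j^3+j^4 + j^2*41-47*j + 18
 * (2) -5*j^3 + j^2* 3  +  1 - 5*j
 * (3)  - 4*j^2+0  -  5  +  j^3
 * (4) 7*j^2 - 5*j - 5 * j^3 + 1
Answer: 2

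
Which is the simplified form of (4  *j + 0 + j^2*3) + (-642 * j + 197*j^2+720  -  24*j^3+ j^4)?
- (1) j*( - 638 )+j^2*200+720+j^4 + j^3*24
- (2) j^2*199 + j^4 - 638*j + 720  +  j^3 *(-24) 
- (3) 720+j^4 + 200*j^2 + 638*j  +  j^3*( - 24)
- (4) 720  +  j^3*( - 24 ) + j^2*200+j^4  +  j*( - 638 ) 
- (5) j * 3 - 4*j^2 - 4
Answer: 4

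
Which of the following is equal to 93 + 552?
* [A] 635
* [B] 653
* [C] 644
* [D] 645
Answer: D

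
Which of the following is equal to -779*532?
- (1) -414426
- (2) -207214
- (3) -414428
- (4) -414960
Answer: 3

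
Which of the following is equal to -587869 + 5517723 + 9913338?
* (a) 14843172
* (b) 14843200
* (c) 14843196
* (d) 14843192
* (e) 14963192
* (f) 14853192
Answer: d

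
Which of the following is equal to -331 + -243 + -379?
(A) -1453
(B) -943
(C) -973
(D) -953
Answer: D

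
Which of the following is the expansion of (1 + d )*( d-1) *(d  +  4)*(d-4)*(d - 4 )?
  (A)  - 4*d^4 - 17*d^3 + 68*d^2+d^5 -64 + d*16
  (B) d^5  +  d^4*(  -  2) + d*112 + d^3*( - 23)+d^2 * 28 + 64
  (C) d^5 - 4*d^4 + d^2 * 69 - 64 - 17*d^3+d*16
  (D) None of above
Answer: A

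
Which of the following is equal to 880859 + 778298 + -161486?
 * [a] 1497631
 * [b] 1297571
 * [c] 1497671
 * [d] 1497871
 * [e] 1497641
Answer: c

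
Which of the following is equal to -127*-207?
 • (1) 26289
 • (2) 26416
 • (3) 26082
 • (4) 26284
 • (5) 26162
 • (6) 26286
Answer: 1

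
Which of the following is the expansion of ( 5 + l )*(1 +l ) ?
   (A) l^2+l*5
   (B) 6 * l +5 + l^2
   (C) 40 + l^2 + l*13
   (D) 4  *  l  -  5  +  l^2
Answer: B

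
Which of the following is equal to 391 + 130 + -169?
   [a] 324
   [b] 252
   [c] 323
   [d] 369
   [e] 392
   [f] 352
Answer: f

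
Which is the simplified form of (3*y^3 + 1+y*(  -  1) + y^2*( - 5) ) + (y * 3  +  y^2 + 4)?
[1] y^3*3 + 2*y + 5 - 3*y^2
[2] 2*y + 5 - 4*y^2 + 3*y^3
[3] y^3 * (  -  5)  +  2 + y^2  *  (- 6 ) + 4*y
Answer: 2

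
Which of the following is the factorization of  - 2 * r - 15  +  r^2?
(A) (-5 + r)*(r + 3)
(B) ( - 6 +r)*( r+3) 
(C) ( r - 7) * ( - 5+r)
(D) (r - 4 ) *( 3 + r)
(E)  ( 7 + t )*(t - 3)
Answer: A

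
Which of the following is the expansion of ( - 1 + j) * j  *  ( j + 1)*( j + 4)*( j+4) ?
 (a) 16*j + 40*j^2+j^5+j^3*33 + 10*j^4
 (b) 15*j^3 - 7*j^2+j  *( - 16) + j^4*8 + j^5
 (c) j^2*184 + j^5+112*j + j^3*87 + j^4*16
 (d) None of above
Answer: d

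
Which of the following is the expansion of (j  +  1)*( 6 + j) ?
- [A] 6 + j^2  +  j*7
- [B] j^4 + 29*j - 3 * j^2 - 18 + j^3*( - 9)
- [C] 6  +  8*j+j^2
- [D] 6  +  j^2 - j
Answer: A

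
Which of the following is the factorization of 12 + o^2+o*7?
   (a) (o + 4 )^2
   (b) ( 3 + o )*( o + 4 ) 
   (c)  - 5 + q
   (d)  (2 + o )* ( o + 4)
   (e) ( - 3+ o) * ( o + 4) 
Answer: b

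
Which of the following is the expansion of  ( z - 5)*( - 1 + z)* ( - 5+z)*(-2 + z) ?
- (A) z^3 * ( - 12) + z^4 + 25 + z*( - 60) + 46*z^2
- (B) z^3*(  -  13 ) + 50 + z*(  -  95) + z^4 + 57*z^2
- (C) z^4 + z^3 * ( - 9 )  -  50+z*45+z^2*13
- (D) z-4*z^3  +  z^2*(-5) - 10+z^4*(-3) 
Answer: B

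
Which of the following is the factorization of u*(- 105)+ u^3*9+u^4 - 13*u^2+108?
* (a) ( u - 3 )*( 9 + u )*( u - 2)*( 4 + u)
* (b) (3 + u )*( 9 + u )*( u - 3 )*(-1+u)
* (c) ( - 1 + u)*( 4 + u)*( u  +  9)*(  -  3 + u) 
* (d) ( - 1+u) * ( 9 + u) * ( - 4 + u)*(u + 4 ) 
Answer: c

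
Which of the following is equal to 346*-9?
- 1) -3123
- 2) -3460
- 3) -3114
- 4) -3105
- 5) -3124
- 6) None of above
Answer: 3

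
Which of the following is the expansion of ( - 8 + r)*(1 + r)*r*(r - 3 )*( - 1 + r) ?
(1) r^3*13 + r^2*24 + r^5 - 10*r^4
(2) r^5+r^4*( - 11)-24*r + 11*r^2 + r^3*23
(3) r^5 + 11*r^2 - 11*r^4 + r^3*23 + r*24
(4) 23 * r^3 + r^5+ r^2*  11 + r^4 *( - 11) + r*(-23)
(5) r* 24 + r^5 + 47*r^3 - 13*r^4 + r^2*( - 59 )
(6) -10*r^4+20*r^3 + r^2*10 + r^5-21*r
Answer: 2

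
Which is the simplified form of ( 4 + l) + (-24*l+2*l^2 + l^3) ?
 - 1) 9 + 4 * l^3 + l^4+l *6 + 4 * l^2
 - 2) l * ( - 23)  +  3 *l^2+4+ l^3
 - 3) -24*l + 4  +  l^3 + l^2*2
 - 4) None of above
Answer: 4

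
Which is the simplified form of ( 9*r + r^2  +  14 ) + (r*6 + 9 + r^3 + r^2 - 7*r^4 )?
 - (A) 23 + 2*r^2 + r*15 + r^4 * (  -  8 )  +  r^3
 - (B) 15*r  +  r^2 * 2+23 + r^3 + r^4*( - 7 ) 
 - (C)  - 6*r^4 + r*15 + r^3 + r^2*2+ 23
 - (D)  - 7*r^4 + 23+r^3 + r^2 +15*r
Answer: B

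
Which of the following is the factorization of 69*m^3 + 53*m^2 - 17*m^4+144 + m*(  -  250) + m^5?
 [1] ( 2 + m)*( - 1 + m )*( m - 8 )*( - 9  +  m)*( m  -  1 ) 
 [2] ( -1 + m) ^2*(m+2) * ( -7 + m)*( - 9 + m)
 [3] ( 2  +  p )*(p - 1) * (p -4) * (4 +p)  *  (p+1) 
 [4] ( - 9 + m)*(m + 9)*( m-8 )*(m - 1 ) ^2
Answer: 1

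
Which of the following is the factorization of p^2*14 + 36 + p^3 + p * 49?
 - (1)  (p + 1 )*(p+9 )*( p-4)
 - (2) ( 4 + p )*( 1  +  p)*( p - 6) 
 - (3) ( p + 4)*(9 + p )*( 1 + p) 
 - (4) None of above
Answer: 3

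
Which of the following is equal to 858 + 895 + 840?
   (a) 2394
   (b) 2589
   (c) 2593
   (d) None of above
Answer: c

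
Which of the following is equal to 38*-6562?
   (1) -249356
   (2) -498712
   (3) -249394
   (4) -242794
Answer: 1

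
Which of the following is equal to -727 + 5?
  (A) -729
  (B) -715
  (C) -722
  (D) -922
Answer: C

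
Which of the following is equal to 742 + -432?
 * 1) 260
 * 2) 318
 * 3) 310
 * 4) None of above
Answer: 3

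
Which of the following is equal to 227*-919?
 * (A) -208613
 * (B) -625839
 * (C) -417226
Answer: A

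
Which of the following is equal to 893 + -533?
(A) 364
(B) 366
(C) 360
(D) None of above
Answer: C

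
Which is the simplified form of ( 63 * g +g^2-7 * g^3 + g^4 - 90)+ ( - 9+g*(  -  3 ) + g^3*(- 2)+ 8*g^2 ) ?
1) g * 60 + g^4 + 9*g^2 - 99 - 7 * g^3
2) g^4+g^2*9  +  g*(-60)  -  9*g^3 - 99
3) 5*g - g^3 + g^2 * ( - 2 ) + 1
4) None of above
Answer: 4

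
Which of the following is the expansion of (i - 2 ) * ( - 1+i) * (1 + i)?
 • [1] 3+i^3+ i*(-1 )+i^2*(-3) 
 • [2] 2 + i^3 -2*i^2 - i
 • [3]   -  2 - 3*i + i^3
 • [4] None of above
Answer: 2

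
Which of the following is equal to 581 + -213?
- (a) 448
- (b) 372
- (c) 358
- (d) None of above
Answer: d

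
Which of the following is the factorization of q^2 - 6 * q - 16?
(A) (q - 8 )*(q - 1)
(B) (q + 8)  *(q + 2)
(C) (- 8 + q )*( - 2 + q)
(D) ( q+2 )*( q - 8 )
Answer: D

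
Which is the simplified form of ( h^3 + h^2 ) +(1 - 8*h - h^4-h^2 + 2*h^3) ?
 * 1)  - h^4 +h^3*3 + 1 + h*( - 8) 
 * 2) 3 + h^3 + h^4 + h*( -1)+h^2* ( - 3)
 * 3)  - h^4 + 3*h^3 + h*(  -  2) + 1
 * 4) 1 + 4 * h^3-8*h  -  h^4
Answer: 1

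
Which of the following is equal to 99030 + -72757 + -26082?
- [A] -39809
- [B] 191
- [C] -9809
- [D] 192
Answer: B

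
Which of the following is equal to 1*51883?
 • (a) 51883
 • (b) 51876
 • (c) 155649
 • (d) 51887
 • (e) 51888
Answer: a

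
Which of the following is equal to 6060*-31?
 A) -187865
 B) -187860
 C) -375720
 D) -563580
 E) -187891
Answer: B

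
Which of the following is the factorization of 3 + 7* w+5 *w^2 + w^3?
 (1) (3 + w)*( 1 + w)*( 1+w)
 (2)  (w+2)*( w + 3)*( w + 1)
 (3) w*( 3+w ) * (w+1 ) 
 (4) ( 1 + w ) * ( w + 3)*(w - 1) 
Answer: 1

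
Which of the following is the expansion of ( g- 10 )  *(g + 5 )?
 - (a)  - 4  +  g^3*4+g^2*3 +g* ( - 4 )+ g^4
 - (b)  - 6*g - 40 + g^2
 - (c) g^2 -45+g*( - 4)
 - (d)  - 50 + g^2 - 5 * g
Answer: d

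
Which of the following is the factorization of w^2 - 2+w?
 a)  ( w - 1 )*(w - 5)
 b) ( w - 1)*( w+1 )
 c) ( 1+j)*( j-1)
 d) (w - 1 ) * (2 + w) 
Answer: d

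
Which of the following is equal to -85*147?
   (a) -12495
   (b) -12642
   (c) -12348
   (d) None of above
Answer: a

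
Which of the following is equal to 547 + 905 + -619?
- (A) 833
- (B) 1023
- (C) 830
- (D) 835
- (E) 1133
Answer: A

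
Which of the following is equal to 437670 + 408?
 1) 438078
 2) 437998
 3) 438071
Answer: 1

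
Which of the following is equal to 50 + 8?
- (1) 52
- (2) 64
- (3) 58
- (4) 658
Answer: 3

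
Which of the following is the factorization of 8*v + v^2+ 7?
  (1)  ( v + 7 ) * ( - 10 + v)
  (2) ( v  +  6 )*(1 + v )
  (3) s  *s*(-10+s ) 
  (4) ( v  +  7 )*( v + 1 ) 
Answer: 4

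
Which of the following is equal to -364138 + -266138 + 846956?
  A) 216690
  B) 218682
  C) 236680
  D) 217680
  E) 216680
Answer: E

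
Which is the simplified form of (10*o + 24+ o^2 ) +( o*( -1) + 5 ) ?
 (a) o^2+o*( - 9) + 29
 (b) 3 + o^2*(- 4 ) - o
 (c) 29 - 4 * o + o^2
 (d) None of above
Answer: d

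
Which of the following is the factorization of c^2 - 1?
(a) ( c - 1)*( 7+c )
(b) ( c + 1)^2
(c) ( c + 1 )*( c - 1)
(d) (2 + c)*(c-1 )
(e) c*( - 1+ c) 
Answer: c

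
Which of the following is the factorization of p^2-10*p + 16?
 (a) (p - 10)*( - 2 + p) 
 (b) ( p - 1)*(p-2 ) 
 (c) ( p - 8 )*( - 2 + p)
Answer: c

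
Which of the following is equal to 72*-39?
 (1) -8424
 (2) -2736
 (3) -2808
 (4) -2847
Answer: 3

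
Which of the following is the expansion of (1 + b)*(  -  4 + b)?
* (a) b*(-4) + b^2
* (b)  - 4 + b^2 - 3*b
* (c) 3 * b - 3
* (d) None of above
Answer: b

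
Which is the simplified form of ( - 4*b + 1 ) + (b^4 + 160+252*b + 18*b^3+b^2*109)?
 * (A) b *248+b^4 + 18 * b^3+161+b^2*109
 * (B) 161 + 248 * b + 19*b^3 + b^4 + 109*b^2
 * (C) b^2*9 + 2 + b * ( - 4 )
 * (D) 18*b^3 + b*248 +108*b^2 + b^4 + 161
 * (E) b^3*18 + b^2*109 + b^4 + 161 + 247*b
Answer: A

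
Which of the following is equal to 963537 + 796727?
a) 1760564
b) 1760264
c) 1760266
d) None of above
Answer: b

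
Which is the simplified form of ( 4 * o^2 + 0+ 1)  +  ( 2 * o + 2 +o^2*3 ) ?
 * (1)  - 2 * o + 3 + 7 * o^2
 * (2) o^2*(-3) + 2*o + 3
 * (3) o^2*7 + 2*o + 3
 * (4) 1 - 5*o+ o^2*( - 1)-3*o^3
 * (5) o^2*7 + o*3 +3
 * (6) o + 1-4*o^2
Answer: 3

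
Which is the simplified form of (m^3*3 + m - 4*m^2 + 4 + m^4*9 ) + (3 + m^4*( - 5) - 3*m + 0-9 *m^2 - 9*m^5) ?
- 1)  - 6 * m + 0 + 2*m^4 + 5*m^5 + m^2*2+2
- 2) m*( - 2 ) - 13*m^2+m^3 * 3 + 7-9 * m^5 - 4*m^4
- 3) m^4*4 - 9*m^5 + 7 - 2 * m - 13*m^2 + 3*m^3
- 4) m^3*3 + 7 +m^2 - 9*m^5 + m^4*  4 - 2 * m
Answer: 3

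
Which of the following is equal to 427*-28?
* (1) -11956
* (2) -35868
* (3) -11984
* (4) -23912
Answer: 1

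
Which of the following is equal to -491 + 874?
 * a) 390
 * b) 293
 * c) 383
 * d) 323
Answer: c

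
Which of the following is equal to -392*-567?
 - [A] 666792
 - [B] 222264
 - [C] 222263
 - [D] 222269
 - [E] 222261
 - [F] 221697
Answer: B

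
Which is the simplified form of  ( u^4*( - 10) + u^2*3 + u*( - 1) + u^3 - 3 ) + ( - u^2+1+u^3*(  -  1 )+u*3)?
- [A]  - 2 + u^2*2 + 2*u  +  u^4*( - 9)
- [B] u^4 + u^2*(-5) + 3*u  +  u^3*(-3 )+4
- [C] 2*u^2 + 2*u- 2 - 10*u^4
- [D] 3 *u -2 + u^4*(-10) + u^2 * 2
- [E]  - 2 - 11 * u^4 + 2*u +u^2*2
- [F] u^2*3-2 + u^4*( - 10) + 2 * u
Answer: C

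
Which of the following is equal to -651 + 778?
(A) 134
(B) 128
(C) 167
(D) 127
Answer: D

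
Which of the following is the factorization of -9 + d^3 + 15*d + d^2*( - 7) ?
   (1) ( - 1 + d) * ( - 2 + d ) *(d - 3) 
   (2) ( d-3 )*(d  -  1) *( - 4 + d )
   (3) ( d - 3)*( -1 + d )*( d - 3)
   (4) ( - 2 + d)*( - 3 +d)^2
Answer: 3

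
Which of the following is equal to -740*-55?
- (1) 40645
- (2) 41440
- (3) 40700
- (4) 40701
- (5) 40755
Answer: 3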